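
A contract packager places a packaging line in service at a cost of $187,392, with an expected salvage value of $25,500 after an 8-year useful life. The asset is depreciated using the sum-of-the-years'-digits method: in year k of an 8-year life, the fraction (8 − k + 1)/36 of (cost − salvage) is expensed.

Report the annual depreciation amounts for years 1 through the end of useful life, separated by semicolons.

Depreciable base = $187,392 − $25,500 = $161,892.
Sum of the years' digits = 8+7+6+5+4+3+2+1 = 36.
Year 1: $161,892 × 8/36 = $35,976. Book value $151,416.
Year 2: $161,892 × 7/36 = $31,479. Book value $119,937.
Year 3: $161,892 × 6/36 = $26,982. Book value $92,955.
Year 4: $161,892 × 5/36 = $22,485. Book value $70,470.
Year 5: $161,892 × 4/36 = $17,988. Book value $52,482.
Year 6: $161,892 × 3/36 = $13,491. Book value $38,991.
Year 7: $161,892 × 2/36 = $8,994. Book value $29,997.
Year 8: $161,892 × 1/36 = $4,497. Book value $25,500.

$35,976; $31,479; $26,982; $22,485; $17,988; $13,491; $8,994; $4,497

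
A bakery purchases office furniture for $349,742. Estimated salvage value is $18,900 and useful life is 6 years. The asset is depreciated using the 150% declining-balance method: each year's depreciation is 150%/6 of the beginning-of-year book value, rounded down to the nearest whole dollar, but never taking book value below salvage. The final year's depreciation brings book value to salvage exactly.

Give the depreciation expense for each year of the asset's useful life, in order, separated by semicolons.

$87,435; $65,576; $49,182; $36,887; $27,665; $64,097

Depreciable base = $349,742 − $18,900 = $330,842.
Year 1: ⌊$349,742 × 150%/6⌋ = $87,435. Book value $262,307.
Year 2: ⌊$262,307 × 150%/6⌋ = $65,576. Book value $196,731.
Year 3: ⌊$196,731 × 150%/6⌋ = $49,182. Book value $147,549.
Year 4: ⌊$147,549 × 150%/6⌋ = $36,887. Book value $110,662.
Year 5: ⌊$110,662 × 150%/6⌋ = $27,665. Book value $82,997.
Year 6 (final): $82,997 − $18,900 = $64,097. Book value $18,900.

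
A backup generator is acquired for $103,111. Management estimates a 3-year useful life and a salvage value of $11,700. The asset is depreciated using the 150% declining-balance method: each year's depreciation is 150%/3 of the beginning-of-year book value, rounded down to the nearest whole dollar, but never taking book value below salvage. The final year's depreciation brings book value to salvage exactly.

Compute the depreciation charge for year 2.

Depreciable base = $103,111 − $11,700 = $91,411.
Year 1: ⌊$103,111 × 150%/3⌋ = $51,555. Book value $51,556.
Year 2: ⌊$51,556 × 150%/3⌋ = $25,778. Book value $25,778.

$25,778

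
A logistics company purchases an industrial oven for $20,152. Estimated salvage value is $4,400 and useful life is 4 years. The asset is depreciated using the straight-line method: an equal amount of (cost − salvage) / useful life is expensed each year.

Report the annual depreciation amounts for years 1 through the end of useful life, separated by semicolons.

Depreciable base = $20,152 − $4,400 = $15,752.
Annual expense = $15,752 / 4 = $3,938.
End of year 1: book value $16,214.
End of year 2: book value $12,276.
End of year 3: book value $8,338.
End of year 4: book value $4,400.

$3,938; $3,938; $3,938; $3,938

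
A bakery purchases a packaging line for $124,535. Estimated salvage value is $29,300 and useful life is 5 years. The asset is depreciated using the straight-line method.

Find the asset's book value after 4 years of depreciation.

Depreciable base = $124,535 − $29,300 = $95,235.
Annual expense = $95,235 / 5 = $19,047.
End of year 1: book value $105,488.
End of year 2: book value $86,441.
End of year 3: book value $67,394.
End of year 4: book value $48,347.

$48,347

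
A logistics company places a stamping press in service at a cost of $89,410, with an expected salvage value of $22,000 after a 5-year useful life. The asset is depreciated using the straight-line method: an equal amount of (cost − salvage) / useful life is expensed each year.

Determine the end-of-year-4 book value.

Depreciable base = $89,410 − $22,000 = $67,410.
Annual expense = $67,410 / 5 = $13,482.
End of year 1: book value $75,928.
End of year 2: book value $62,446.
End of year 3: book value $48,964.
End of year 4: book value $35,482.

$35,482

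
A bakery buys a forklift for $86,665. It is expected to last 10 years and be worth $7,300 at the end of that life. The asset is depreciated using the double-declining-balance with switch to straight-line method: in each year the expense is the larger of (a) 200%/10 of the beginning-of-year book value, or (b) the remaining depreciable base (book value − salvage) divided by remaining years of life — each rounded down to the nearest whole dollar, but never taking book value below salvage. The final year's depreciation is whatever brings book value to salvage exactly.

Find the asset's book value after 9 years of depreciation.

$10,921

Depreciable base = $86,665 − $7,300 = $79,365.
Year 1: DB = ⌊$86,665 × 200%/10⌋ = $17,333; SL = ⌊$79,365/10⌋ = $7,936 → take DB $17,333. Book value $69,332.
Year 2: DB = ⌊$69,332 × 200%/10⌋ = $13,866; SL = ⌊$62,032/9⌋ = $6,892 → take DB $13,866. Book value $55,466.
Year 3: DB = ⌊$55,466 × 200%/10⌋ = $11,093; SL = ⌊$48,166/8⌋ = $6,020 → take DB $11,093. Book value $44,373.
Year 4: DB = ⌊$44,373 × 200%/10⌋ = $8,874; SL = ⌊$37,073/7⌋ = $5,296 → take DB $8,874. Book value $35,499.
Year 5: DB = ⌊$35,499 × 200%/10⌋ = $7,099; SL = ⌊$28,199/6⌋ = $4,699 → take DB $7,099. Book value $28,400.
Year 6: DB = ⌊$28,400 × 200%/10⌋ = $5,680; SL = ⌊$21,100/5⌋ = $4,220 → take DB $5,680. Book value $22,720.
Year 7: DB = ⌊$22,720 × 200%/10⌋ = $4,544; SL = ⌊$15,420/4⌋ = $3,855 → take DB $4,544. Book value $18,176.
Year 8: DB = ⌊$18,176 × 200%/10⌋ = $3,635; SL = ⌊$10,876/3⌋ = $3,625 → take DB $3,635. Book value $14,541.
Year 9: DB = ⌊$14,541 × 200%/10⌋ = $2,908; SL = ⌊$7,241/2⌋ = $3,620 → take SL $3,620. Book value $10,921.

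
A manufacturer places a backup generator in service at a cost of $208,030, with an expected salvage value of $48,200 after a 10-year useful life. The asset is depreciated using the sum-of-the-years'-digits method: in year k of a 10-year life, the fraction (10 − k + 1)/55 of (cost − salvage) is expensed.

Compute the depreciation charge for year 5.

$17,436

Depreciable base = $208,030 − $48,200 = $159,830.
Sum of the years' digits = 10+9+8+7+6+5+4+3+2+1 = 55.
Year 1: $159,830 × 10/55 = $29,060. Book value $178,970.
Year 2: $159,830 × 9/55 = $26,154. Book value $152,816.
Year 3: $159,830 × 8/55 = $23,248. Book value $129,568.
Year 4: $159,830 × 7/55 = $20,342. Book value $109,226.
Year 5: $159,830 × 6/55 = $17,436. Book value $91,790.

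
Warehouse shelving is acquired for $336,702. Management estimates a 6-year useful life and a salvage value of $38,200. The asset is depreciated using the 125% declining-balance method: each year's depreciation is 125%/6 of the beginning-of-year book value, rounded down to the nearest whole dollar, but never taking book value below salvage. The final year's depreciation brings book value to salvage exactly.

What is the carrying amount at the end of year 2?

Depreciable base = $336,702 − $38,200 = $298,502.
Year 1: ⌊$336,702 × 125%/6⌋ = $70,146. Book value $266,556.
Year 2: ⌊$266,556 × 125%/6⌋ = $55,532. Book value $211,024.

$211,024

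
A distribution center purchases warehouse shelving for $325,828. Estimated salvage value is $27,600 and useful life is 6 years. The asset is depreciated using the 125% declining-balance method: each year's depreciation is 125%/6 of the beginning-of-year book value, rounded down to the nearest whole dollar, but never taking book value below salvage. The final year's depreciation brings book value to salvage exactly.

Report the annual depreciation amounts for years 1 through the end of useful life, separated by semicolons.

$67,880; $53,739; $42,543; $33,680; $26,663; $73,723

Depreciable base = $325,828 − $27,600 = $298,228.
Year 1: ⌊$325,828 × 125%/6⌋ = $67,880. Book value $257,948.
Year 2: ⌊$257,948 × 125%/6⌋ = $53,739. Book value $204,209.
Year 3: ⌊$204,209 × 125%/6⌋ = $42,543. Book value $161,666.
Year 4: ⌊$161,666 × 125%/6⌋ = $33,680. Book value $127,986.
Year 5: ⌊$127,986 × 125%/6⌋ = $26,663. Book value $101,323.
Year 6 (final): $101,323 − $27,600 = $73,723. Book value $27,600.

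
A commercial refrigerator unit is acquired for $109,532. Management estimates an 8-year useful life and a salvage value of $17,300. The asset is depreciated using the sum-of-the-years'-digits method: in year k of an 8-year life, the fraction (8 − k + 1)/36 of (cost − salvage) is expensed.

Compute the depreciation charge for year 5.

$10,248

Depreciable base = $109,532 − $17,300 = $92,232.
Sum of the years' digits = 8+7+6+5+4+3+2+1 = 36.
Year 1: $92,232 × 8/36 = $20,496. Book value $89,036.
Year 2: $92,232 × 7/36 = $17,934. Book value $71,102.
Year 3: $92,232 × 6/36 = $15,372. Book value $55,730.
Year 4: $92,232 × 5/36 = $12,810. Book value $42,920.
Year 5: $92,232 × 4/36 = $10,248. Book value $32,672.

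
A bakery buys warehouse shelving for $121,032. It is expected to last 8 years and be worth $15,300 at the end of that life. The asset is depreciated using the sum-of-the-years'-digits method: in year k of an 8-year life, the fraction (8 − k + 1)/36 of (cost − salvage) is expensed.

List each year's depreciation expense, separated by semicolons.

$23,496; $20,559; $17,622; $14,685; $11,748; $8,811; $5,874; $2,937

Depreciable base = $121,032 − $15,300 = $105,732.
Sum of the years' digits = 8+7+6+5+4+3+2+1 = 36.
Year 1: $105,732 × 8/36 = $23,496. Book value $97,536.
Year 2: $105,732 × 7/36 = $20,559. Book value $76,977.
Year 3: $105,732 × 6/36 = $17,622. Book value $59,355.
Year 4: $105,732 × 5/36 = $14,685. Book value $44,670.
Year 5: $105,732 × 4/36 = $11,748. Book value $32,922.
Year 6: $105,732 × 3/36 = $8,811. Book value $24,111.
Year 7: $105,732 × 2/36 = $5,874. Book value $18,237.
Year 8: $105,732 × 1/36 = $2,937. Book value $15,300.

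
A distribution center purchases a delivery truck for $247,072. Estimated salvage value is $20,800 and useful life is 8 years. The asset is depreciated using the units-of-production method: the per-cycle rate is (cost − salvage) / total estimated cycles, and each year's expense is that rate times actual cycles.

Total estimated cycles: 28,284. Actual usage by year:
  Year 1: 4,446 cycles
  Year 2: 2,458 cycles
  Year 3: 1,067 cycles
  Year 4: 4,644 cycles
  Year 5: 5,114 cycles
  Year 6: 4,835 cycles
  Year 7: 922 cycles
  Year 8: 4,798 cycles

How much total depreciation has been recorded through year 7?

Depreciable base = $247,072 − $20,800 = $226,272.
Rate = $226,272 / 28,284 cycles = $8 per cycle.
Year 1: 4,446 × $8 = $35,568. Book value $211,504.
Year 2: 2,458 × $8 = $19,664. Book value $191,840.
Year 3: 1,067 × $8 = $8,536. Book value $183,304.
Year 4: 4,644 × $8 = $37,152. Book value $146,152.
Year 5: 5,114 × $8 = $40,912. Book value $105,240.
Year 6: 4,835 × $8 = $38,680. Book value $66,560.
Year 7: 922 × $8 = $7,376. Book value $59,184.
Accumulated through year 7 = $247,072 − $59,184 = $187,888.

$187,888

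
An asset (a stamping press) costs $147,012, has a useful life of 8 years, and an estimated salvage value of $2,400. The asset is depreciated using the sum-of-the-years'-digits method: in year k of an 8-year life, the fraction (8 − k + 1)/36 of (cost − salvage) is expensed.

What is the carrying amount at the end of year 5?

Depreciable base = $147,012 − $2,400 = $144,612.
Sum of the years' digits = 8+7+6+5+4+3+2+1 = 36.
Year 1: $144,612 × 8/36 = $32,136. Book value $114,876.
Year 2: $144,612 × 7/36 = $28,119. Book value $86,757.
Year 3: $144,612 × 6/36 = $24,102. Book value $62,655.
Year 4: $144,612 × 5/36 = $20,085. Book value $42,570.
Year 5: $144,612 × 4/36 = $16,068. Book value $26,502.

$26,502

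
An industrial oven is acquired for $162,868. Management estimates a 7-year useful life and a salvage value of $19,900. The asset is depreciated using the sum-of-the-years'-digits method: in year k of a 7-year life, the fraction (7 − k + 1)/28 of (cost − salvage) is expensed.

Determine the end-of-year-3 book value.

$70,960

Depreciable base = $162,868 − $19,900 = $142,968.
Sum of the years' digits = 7+6+5+4+3+2+1 = 28.
Year 1: $142,968 × 7/28 = $35,742. Book value $127,126.
Year 2: $142,968 × 6/28 = $30,636. Book value $96,490.
Year 3: $142,968 × 5/28 = $25,530. Book value $70,960.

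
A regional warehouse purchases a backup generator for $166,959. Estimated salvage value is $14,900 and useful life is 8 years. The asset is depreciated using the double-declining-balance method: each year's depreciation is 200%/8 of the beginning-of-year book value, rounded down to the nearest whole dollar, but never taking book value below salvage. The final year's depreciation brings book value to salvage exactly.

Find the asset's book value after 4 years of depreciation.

$52,828

Depreciable base = $166,959 − $14,900 = $152,059.
Year 1: ⌊$166,959 × 200%/8⌋ = $41,739. Book value $125,220.
Year 2: ⌊$125,220 × 200%/8⌋ = $31,305. Book value $93,915.
Year 3: ⌊$93,915 × 200%/8⌋ = $23,478. Book value $70,437.
Year 4: ⌊$70,437 × 200%/8⌋ = $17,609. Book value $52,828.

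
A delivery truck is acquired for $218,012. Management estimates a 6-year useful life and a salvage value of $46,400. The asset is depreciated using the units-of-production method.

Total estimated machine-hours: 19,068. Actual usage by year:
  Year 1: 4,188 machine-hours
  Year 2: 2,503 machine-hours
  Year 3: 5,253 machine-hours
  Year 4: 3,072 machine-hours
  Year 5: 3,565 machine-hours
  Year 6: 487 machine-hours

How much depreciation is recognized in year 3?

$47,277

Depreciable base = $218,012 − $46,400 = $171,612.
Rate = $171,612 / 19,068 machine-hours = $9 per machine-hour.
Year 1: 4,188 × $9 = $37,692. Book value $180,320.
Year 2: 2,503 × $9 = $22,527. Book value $157,793.
Year 3: 5,253 × $9 = $47,277. Book value $110,516.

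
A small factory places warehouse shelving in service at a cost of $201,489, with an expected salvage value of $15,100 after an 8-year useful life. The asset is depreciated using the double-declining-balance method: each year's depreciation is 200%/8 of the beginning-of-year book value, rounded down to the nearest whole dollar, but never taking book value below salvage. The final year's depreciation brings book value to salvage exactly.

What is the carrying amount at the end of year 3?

$85,004

Depreciable base = $201,489 − $15,100 = $186,389.
Year 1: ⌊$201,489 × 200%/8⌋ = $50,372. Book value $151,117.
Year 2: ⌊$151,117 × 200%/8⌋ = $37,779. Book value $113,338.
Year 3: ⌊$113,338 × 200%/8⌋ = $28,334. Book value $85,004.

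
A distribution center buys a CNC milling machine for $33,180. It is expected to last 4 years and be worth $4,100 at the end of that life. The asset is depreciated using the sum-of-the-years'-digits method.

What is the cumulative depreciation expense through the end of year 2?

$20,356

Depreciable base = $33,180 − $4,100 = $29,080.
Sum of the years' digits = 4+3+2+1 = 10.
Year 1: $29,080 × 4/10 = $11,632. Book value $21,548.
Year 2: $29,080 × 3/10 = $8,724. Book value $12,824.
Accumulated through year 2 = $33,180 − $12,824 = $20,356.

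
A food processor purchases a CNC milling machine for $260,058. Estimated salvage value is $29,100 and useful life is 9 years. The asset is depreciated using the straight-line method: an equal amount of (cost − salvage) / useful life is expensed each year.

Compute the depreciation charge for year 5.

$25,662

Depreciable base = $260,058 − $29,100 = $230,958.
Annual expense = $230,958 / 9 = $25,662.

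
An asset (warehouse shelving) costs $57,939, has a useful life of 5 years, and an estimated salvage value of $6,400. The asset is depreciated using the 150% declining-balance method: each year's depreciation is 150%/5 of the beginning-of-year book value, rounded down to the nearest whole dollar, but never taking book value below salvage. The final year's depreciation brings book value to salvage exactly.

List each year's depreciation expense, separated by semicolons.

$17,381; $12,167; $8,517; $5,962; $7,512

Depreciable base = $57,939 − $6,400 = $51,539.
Year 1: ⌊$57,939 × 150%/5⌋ = $17,381. Book value $40,558.
Year 2: ⌊$40,558 × 150%/5⌋ = $12,167. Book value $28,391.
Year 3: ⌊$28,391 × 150%/5⌋ = $8,517. Book value $19,874.
Year 4: ⌊$19,874 × 150%/5⌋ = $5,962. Book value $13,912.
Year 5 (final): $13,912 − $6,400 = $7,512. Book value $6,400.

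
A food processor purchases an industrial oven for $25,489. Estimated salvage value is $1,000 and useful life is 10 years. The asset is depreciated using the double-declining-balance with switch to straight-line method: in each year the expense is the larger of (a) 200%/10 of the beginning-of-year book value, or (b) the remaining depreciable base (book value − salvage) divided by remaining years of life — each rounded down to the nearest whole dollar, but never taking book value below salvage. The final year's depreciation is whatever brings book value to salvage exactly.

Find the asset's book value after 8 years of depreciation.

$3,842

Depreciable base = $25,489 − $1,000 = $24,489.
Year 1: DB = ⌊$25,489 × 200%/10⌋ = $5,097; SL = ⌊$24,489/10⌋ = $2,448 → take DB $5,097. Book value $20,392.
Year 2: DB = ⌊$20,392 × 200%/10⌋ = $4,078; SL = ⌊$19,392/9⌋ = $2,154 → take DB $4,078. Book value $16,314.
Year 3: DB = ⌊$16,314 × 200%/10⌋ = $3,262; SL = ⌊$15,314/8⌋ = $1,914 → take DB $3,262. Book value $13,052.
Year 4: DB = ⌊$13,052 × 200%/10⌋ = $2,610; SL = ⌊$12,052/7⌋ = $1,721 → take DB $2,610. Book value $10,442.
Year 5: DB = ⌊$10,442 × 200%/10⌋ = $2,088; SL = ⌊$9,442/6⌋ = $1,573 → take DB $2,088. Book value $8,354.
Year 6: DB = ⌊$8,354 × 200%/10⌋ = $1,670; SL = ⌊$7,354/5⌋ = $1,470 → take DB $1,670. Book value $6,684.
Year 7: DB = ⌊$6,684 × 200%/10⌋ = $1,336; SL = ⌊$5,684/4⌋ = $1,421 → take SL $1,421. Book value $5,263.
Year 8: DB = ⌊$5,263 × 200%/10⌋ = $1,052; SL = ⌊$4,263/3⌋ = $1,421 → take SL $1,421. Book value $3,842.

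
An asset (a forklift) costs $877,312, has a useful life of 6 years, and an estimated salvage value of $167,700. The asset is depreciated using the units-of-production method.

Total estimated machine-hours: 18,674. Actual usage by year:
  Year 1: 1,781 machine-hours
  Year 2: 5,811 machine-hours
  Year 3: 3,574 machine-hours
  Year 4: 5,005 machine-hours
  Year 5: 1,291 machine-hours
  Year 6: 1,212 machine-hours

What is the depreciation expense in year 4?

Depreciable base = $877,312 − $167,700 = $709,612.
Rate = $709,612 / 18,674 machine-hours = $38 per machine-hour.
Year 1: 1,781 × $38 = $67,678. Book value $809,634.
Year 2: 5,811 × $38 = $220,818. Book value $588,816.
Year 3: 3,574 × $38 = $135,812. Book value $453,004.
Year 4: 5,005 × $38 = $190,190. Book value $262,814.

$190,190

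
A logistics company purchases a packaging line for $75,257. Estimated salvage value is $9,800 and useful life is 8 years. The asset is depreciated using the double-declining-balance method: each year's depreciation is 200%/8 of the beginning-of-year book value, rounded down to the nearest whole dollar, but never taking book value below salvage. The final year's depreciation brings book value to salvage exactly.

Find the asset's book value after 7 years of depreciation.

$10,047

Depreciable base = $75,257 − $9,800 = $65,457.
Year 1: ⌊$75,257 × 200%/8⌋ = $18,814. Book value $56,443.
Year 2: ⌊$56,443 × 200%/8⌋ = $14,110. Book value $42,333.
Year 3: ⌊$42,333 × 200%/8⌋ = $10,583. Book value $31,750.
Year 4: ⌊$31,750 × 200%/8⌋ = $7,937. Book value $23,813.
Year 5: ⌊$23,813 × 200%/8⌋ = $5,953. Book value $17,860.
Year 6: ⌊$17,860 × 200%/8⌋ = $4,465. Book value $13,395.
Year 7: ⌊$13,395 × 200%/8⌋ = $3,348. Book value $10,047.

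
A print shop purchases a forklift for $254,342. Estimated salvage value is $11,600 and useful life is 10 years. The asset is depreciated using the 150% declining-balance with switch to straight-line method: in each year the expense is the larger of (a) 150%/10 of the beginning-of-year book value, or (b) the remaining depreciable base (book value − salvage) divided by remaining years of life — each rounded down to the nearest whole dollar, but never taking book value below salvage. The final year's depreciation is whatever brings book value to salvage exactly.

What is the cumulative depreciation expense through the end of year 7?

Depreciable base = $254,342 − $11,600 = $242,742.
Year 1: DB = ⌊$254,342 × 150%/10⌋ = $38,151; SL = ⌊$242,742/10⌋ = $24,274 → take DB $38,151. Book value $216,191.
Year 2: DB = ⌊$216,191 × 150%/10⌋ = $32,428; SL = ⌊$204,591/9⌋ = $22,732 → take DB $32,428. Book value $183,763.
Year 3: DB = ⌊$183,763 × 150%/10⌋ = $27,564; SL = ⌊$172,163/8⌋ = $21,520 → take DB $27,564. Book value $156,199.
Year 4: DB = ⌊$156,199 × 150%/10⌋ = $23,429; SL = ⌊$144,599/7⌋ = $20,657 → take DB $23,429. Book value $132,770.
Year 5: DB = ⌊$132,770 × 150%/10⌋ = $19,915; SL = ⌊$121,170/6⌋ = $20,195 → take SL $20,195. Book value $112,575.
Year 6: DB = ⌊$112,575 × 150%/10⌋ = $16,886; SL = ⌊$100,975/5⌋ = $20,195 → take SL $20,195. Book value $92,380.
Year 7: DB = ⌊$92,380 × 150%/10⌋ = $13,857; SL = ⌊$80,780/4⌋ = $20,195 → take SL $20,195. Book value $72,185.
Accumulated through year 7 = $254,342 − $72,185 = $182,157.

$182,157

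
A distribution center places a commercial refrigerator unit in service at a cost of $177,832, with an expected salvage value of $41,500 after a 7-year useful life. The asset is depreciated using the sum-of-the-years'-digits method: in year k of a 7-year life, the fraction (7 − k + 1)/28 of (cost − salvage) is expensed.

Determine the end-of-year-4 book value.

$70,714

Depreciable base = $177,832 − $41,500 = $136,332.
Sum of the years' digits = 7+6+5+4+3+2+1 = 28.
Year 1: $136,332 × 7/28 = $34,083. Book value $143,749.
Year 2: $136,332 × 6/28 = $29,214. Book value $114,535.
Year 3: $136,332 × 5/28 = $24,345. Book value $90,190.
Year 4: $136,332 × 4/28 = $19,476. Book value $70,714.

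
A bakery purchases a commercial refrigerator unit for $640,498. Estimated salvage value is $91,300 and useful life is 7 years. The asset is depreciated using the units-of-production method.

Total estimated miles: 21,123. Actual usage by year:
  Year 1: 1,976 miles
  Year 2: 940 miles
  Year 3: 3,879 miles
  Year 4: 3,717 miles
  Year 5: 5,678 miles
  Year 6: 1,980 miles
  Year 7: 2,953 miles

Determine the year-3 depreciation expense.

Depreciable base = $640,498 − $91,300 = $549,198.
Rate = $549,198 / 21,123 miles = $26 per mile.
Year 1: 1,976 × $26 = $51,376. Book value $589,122.
Year 2: 940 × $26 = $24,440. Book value $564,682.
Year 3: 3,879 × $26 = $100,854. Book value $463,828.

$100,854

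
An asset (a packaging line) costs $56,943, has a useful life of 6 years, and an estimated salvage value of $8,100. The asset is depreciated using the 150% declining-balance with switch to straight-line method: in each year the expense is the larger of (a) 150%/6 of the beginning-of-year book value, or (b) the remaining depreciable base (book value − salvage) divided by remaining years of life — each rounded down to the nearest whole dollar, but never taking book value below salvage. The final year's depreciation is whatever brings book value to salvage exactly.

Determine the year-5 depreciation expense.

$4,959

Depreciable base = $56,943 − $8,100 = $48,843.
Year 1: DB = ⌊$56,943 × 150%/6⌋ = $14,235; SL = ⌊$48,843/6⌋ = $8,140 → take DB $14,235. Book value $42,708.
Year 2: DB = ⌊$42,708 × 150%/6⌋ = $10,677; SL = ⌊$34,608/5⌋ = $6,921 → take DB $10,677. Book value $32,031.
Year 3: DB = ⌊$32,031 × 150%/6⌋ = $8,007; SL = ⌊$23,931/4⌋ = $5,982 → take DB $8,007. Book value $24,024.
Year 4: DB = ⌊$24,024 × 150%/6⌋ = $6,006; SL = ⌊$15,924/3⌋ = $5,308 → take DB $6,006. Book value $18,018.
Year 5: DB = ⌊$18,018 × 150%/6⌋ = $4,504; SL = ⌊$9,918/2⌋ = $4,959 → take SL $4,959. Book value $13,059.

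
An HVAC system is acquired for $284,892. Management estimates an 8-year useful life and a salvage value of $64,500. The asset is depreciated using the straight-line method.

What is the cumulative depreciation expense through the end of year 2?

Depreciable base = $284,892 − $64,500 = $220,392.
Annual expense = $220,392 / 8 = $27,549.
End of year 1: book value $257,343.
End of year 2: book value $229,794.
Accumulated through year 2 = $284,892 − $229,794 = $55,098.

$55,098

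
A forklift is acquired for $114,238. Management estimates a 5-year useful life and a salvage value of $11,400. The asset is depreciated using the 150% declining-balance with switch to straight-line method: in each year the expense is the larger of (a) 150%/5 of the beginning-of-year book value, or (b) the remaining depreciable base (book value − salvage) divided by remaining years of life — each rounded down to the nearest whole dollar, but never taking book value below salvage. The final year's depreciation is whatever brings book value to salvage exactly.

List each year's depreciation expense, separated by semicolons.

Depreciable base = $114,238 − $11,400 = $102,838.
Year 1: DB = ⌊$114,238 × 150%/5⌋ = $34,271; SL = ⌊$102,838/5⌋ = $20,567 → take DB $34,271. Book value $79,967.
Year 2: DB = ⌊$79,967 × 150%/5⌋ = $23,990; SL = ⌊$68,567/4⌋ = $17,141 → take DB $23,990. Book value $55,977.
Year 3: DB = ⌊$55,977 × 150%/5⌋ = $16,793; SL = ⌊$44,577/3⌋ = $14,859 → take DB $16,793. Book value $39,184.
Year 4: DB = ⌊$39,184 × 150%/5⌋ = $11,755; SL = ⌊$27,784/2⌋ = $13,892 → take SL $13,892. Book value $25,292.
Year 5 (final): $25,292 − $11,400 = $13,892. Book value $11,400.

$34,271; $23,990; $16,793; $13,892; $13,892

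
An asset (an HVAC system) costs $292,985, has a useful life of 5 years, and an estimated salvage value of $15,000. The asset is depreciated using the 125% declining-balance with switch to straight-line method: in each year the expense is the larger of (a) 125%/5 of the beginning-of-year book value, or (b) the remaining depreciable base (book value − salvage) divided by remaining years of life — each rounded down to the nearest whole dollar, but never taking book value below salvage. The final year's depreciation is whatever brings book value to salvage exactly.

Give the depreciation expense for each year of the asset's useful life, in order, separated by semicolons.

Depreciable base = $292,985 − $15,000 = $277,985.
Year 1: DB = ⌊$292,985 × 125%/5⌋ = $73,246; SL = ⌊$277,985/5⌋ = $55,597 → take DB $73,246. Book value $219,739.
Year 2: DB = ⌊$219,739 × 125%/5⌋ = $54,934; SL = ⌊$204,739/4⌋ = $51,184 → take DB $54,934. Book value $164,805.
Year 3: DB = ⌊$164,805 × 125%/5⌋ = $41,201; SL = ⌊$149,805/3⌋ = $49,935 → take SL $49,935. Book value $114,870.
Year 4: DB = ⌊$114,870 × 125%/5⌋ = $28,717; SL = ⌊$99,870/2⌋ = $49,935 → take SL $49,935. Book value $64,935.
Year 5 (final): $64,935 − $15,000 = $49,935. Book value $15,000.

$73,246; $54,934; $49,935; $49,935; $49,935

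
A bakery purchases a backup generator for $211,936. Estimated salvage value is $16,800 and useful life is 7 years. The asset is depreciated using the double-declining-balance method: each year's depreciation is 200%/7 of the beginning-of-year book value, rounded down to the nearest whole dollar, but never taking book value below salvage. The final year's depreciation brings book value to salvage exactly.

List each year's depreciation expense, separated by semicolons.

Depreciable base = $211,936 − $16,800 = $195,136.
Year 1: ⌊$211,936 × 200%/7⌋ = $60,553. Book value $151,383.
Year 2: ⌊$151,383 × 200%/7⌋ = $43,252. Book value $108,131.
Year 3: ⌊$108,131 × 200%/7⌋ = $30,894. Book value $77,237.
Year 4: ⌊$77,237 × 200%/7⌋ = $22,067. Book value $55,170.
Year 5: ⌊$55,170 × 200%/7⌋ = $15,762. Book value $39,408.
Year 6: ⌊$39,408 × 200%/7⌋ = $11,259. Book value $28,149.
Year 7 (final): $28,149 − $16,800 = $11,349. Book value $16,800.

$60,553; $43,252; $30,894; $22,067; $15,762; $11,259; $11,349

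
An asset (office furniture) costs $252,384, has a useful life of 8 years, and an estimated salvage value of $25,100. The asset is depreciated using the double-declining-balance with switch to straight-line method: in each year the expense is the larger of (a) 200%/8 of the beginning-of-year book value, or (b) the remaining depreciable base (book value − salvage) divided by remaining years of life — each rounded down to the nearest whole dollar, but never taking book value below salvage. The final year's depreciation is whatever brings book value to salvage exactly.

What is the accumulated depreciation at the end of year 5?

Depreciable base = $252,384 − $25,100 = $227,284.
Year 1: DB = ⌊$252,384 × 200%/8⌋ = $63,096; SL = ⌊$227,284/8⌋ = $28,410 → take DB $63,096. Book value $189,288.
Year 2: DB = ⌊$189,288 × 200%/8⌋ = $47,322; SL = ⌊$164,188/7⌋ = $23,455 → take DB $47,322. Book value $141,966.
Year 3: DB = ⌊$141,966 × 200%/8⌋ = $35,491; SL = ⌊$116,866/6⌋ = $19,477 → take DB $35,491. Book value $106,475.
Year 4: DB = ⌊$106,475 × 200%/8⌋ = $26,618; SL = ⌊$81,375/5⌋ = $16,275 → take DB $26,618. Book value $79,857.
Year 5: DB = ⌊$79,857 × 200%/8⌋ = $19,964; SL = ⌊$54,757/4⌋ = $13,689 → take DB $19,964. Book value $59,893.
Accumulated through year 5 = $252,384 − $59,893 = $192,491.

$192,491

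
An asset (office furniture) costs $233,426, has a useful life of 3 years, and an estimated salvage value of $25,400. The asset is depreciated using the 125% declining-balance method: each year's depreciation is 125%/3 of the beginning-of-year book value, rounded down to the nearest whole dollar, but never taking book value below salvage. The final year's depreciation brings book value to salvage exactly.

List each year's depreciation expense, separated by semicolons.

$97,260; $56,735; $54,031

Depreciable base = $233,426 − $25,400 = $208,026.
Year 1: ⌊$233,426 × 125%/3⌋ = $97,260. Book value $136,166.
Year 2: ⌊$136,166 × 125%/3⌋ = $56,735. Book value $79,431.
Year 3 (final): $79,431 − $25,400 = $54,031. Book value $25,400.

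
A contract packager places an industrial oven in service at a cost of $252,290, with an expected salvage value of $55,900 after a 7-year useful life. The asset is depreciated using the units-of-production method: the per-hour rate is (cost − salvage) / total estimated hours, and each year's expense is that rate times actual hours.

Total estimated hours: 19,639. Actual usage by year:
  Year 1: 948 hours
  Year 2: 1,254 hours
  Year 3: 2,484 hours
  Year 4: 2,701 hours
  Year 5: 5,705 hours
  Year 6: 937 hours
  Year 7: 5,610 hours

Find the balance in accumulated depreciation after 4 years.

$73,870

Depreciable base = $252,290 − $55,900 = $196,390.
Rate = $196,390 / 19,639 hours = $10 per hour.
Year 1: 948 × $10 = $9,480. Book value $242,810.
Year 2: 1,254 × $10 = $12,540. Book value $230,270.
Year 3: 2,484 × $10 = $24,840. Book value $205,430.
Year 4: 2,701 × $10 = $27,010. Book value $178,420.
Accumulated through year 4 = $252,290 − $178,420 = $73,870.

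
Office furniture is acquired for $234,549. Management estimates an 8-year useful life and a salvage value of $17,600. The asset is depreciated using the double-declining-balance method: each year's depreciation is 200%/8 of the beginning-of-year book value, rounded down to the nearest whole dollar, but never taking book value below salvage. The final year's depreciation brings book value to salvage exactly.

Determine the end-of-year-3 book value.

Depreciable base = $234,549 − $17,600 = $216,949.
Year 1: ⌊$234,549 × 200%/8⌋ = $58,637. Book value $175,912.
Year 2: ⌊$175,912 × 200%/8⌋ = $43,978. Book value $131,934.
Year 3: ⌊$131,934 × 200%/8⌋ = $32,983. Book value $98,951.

$98,951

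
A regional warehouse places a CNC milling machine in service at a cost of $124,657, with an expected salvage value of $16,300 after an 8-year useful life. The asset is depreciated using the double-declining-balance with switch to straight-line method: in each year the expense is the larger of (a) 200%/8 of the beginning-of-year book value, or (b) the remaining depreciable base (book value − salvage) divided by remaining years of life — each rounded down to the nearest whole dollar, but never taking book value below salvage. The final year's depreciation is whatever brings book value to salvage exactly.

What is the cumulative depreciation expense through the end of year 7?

Depreciable base = $124,657 − $16,300 = $108,357.
Year 1: DB = ⌊$124,657 × 200%/8⌋ = $31,164; SL = ⌊$108,357/8⌋ = $13,544 → take DB $31,164. Book value $93,493.
Year 2: DB = ⌊$93,493 × 200%/8⌋ = $23,373; SL = ⌊$77,193/7⌋ = $11,027 → take DB $23,373. Book value $70,120.
Year 3: DB = ⌊$70,120 × 200%/8⌋ = $17,530; SL = ⌊$53,820/6⌋ = $8,970 → take DB $17,530. Book value $52,590.
Year 4: DB = ⌊$52,590 × 200%/8⌋ = $13,147; SL = ⌊$36,290/5⌋ = $7,258 → take DB $13,147. Book value $39,443.
Year 5: DB = ⌊$39,443 × 200%/8⌋ = $9,860; SL = ⌊$23,143/4⌋ = $5,785 → take DB $9,860. Book value $29,583.
Year 6: DB = ⌊$29,583 × 200%/8⌋ = $7,395; SL = ⌊$13,283/3⌋ = $4,427 → take DB $7,395. Book value $22,188.
Year 7: DB = ⌊$22,188 × 200%/8⌋ = $5,547; SL = ⌊$5,888/2⌋ = $2,944 → take DB $5,547. Book value $16,641.
Accumulated through year 7 = $124,657 − $16,641 = $108,016.

$108,016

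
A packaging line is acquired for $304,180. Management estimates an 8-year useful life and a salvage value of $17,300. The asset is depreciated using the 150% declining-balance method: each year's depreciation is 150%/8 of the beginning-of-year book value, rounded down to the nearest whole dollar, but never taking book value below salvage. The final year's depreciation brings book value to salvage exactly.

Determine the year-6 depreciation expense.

Depreciable base = $304,180 − $17,300 = $286,880.
Year 1: ⌊$304,180 × 150%/8⌋ = $57,033. Book value $247,147.
Year 2: ⌊$247,147 × 150%/8⌋ = $46,340. Book value $200,807.
Year 3: ⌊$200,807 × 150%/8⌋ = $37,651. Book value $163,156.
Year 4: ⌊$163,156 × 150%/8⌋ = $30,591. Book value $132,565.
Year 5: ⌊$132,565 × 150%/8⌋ = $24,855. Book value $107,710.
Year 6: ⌊$107,710 × 150%/8⌋ = $20,195. Book value $87,515.

$20,195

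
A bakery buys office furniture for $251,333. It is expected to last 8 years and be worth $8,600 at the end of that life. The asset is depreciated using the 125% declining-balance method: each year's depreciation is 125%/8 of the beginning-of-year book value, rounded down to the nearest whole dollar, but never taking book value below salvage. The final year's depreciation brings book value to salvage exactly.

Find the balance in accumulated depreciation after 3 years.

$100,361

Depreciable base = $251,333 − $8,600 = $242,733.
Year 1: ⌊$251,333 × 125%/8⌋ = $39,270. Book value $212,063.
Year 2: ⌊$212,063 × 125%/8⌋ = $33,134. Book value $178,929.
Year 3: ⌊$178,929 × 125%/8⌋ = $27,957. Book value $150,972.
Accumulated through year 3 = $251,333 − $150,972 = $100,361.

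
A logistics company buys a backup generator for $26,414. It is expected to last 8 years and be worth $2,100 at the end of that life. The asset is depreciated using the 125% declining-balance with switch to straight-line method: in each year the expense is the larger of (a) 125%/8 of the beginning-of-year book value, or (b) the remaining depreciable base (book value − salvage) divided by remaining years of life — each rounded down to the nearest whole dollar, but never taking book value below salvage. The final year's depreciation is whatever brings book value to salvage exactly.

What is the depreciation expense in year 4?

$2,753

Depreciable base = $26,414 − $2,100 = $24,314.
Year 1: DB = ⌊$26,414 × 125%/8⌋ = $4,127; SL = ⌊$24,314/8⌋ = $3,039 → take DB $4,127. Book value $22,287.
Year 2: DB = ⌊$22,287 × 125%/8⌋ = $3,482; SL = ⌊$20,187/7⌋ = $2,883 → take DB $3,482. Book value $18,805.
Year 3: DB = ⌊$18,805 × 125%/8⌋ = $2,938; SL = ⌊$16,705/6⌋ = $2,784 → take DB $2,938. Book value $15,867.
Year 4: DB = ⌊$15,867 × 125%/8⌋ = $2,479; SL = ⌊$13,767/5⌋ = $2,753 → take SL $2,753. Book value $13,114.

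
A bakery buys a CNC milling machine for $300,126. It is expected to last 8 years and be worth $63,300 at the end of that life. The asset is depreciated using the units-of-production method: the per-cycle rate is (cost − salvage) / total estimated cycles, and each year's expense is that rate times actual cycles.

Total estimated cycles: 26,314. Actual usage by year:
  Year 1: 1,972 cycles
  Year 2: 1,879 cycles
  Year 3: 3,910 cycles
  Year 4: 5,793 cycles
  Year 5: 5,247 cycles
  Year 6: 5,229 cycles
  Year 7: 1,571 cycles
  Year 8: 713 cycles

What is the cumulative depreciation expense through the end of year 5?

Depreciable base = $300,126 − $63,300 = $236,826.
Rate = $236,826 / 26,314 cycles = $9 per cycle.
Year 1: 1,972 × $9 = $17,748. Book value $282,378.
Year 2: 1,879 × $9 = $16,911. Book value $265,467.
Year 3: 3,910 × $9 = $35,190. Book value $230,277.
Year 4: 5,793 × $9 = $52,137. Book value $178,140.
Year 5: 5,247 × $9 = $47,223. Book value $130,917.
Accumulated through year 5 = $300,126 − $130,917 = $169,209.

$169,209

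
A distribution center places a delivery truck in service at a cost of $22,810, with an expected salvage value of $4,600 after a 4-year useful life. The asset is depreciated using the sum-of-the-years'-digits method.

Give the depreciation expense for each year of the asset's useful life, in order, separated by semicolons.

Depreciable base = $22,810 − $4,600 = $18,210.
Sum of the years' digits = 4+3+2+1 = 10.
Year 1: $18,210 × 4/10 = $7,284. Book value $15,526.
Year 2: $18,210 × 3/10 = $5,463. Book value $10,063.
Year 3: $18,210 × 2/10 = $3,642. Book value $6,421.
Year 4: $18,210 × 1/10 = $1,821. Book value $4,600.

$7,284; $5,463; $3,642; $1,821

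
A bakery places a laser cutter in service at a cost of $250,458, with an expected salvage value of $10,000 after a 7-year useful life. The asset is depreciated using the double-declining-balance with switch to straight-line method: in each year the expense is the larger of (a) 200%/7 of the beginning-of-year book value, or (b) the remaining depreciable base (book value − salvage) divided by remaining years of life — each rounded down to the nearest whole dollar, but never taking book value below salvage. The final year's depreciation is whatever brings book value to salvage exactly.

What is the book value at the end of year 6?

Depreciable base = $250,458 − $10,000 = $240,458.
Year 1: DB = ⌊$250,458 × 200%/7⌋ = $71,559; SL = ⌊$240,458/7⌋ = $34,351 → take DB $71,559. Book value $178,899.
Year 2: DB = ⌊$178,899 × 200%/7⌋ = $51,114; SL = ⌊$168,899/6⌋ = $28,149 → take DB $51,114. Book value $127,785.
Year 3: DB = ⌊$127,785 × 200%/7⌋ = $36,510; SL = ⌊$117,785/5⌋ = $23,557 → take DB $36,510. Book value $91,275.
Year 4: DB = ⌊$91,275 × 200%/7⌋ = $26,078; SL = ⌊$81,275/4⌋ = $20,318 → take DB $26,078. Book value $65,197.
Year 5: DB = ⌊$65,197 × 200%/7⌋ = $18,627; SL = ⌊$55,197/3⌋ = $18,399 → take DB $18,627. Book value $46,570.
Year 6: DB = ⌊$46,570 × 200%/7⌋ = $13,305; SL = ⌊$36,570/2⌋ = $18,285 → take SL $18,285. Book value $28,285.

$28,285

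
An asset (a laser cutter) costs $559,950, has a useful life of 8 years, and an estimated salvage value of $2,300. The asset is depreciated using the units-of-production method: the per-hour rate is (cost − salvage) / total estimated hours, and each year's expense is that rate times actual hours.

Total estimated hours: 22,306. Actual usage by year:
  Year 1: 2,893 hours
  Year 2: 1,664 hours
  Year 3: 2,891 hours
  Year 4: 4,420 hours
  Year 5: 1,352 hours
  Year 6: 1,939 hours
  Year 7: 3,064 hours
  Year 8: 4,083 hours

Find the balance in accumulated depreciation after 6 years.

Depreciable base = $559,950 − $2,300 = $557,650.
Rate = $557,650 / 22,306 hours = $25 per hour.
Year 1: 2,893 × $25 = $72,325. Book value $487,625.
Year 2: 1,664 × $25 = $41,600. Book value $446,025.
Year 3: 2,891 × $25 = $72,275. Book value $373,750.
Year 4: 4,420 × $25 = $110,500. Book value $263,250.
Year 5: 1,352 × $25 = $33,800. Book value $229,450.
Year 6: 1,939 × $25 = $48,475. Book value $180,975.
Accumulated through year 6 = $559,950 − $180,975 = $378,975.

$378,975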